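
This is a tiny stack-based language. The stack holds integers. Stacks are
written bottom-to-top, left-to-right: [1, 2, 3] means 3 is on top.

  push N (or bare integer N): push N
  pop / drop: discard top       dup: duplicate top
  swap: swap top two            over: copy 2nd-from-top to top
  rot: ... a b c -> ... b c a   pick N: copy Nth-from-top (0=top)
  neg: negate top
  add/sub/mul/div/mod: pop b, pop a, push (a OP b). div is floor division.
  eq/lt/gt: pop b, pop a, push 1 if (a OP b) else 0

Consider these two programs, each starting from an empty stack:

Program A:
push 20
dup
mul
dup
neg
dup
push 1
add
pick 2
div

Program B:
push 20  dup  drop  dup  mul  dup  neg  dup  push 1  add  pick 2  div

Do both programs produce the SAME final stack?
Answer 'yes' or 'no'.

Answer: yes

Derivation:
Program A trace:
  After 'push 20': [20]
  After 'dup': [20, 20]
  After 'mul': [400]
  After 'dup': [400, 400]
  After 'neg': [400, -400]
  After 'dup': [400, -400, -400]
  After 'push 1': [400, -400, -400, 1]
  After 'add': [400, -400, -399]
  After 'pick 2': [400, -400, -399, 400]
  After 'div': [400, -400, -1]
Program A final stack: [400, -400, -1]

Program B trace:
  After 'push 20': [20]
  After 'dup': [20, 20]
  After 'drop': [20]
  After 'dup': [20, 20]
  After 'mul': [400]
  After 'dup': [400, 400]
  After 'neg': [400, -400]
  After 'dup': [400, -400, -400]
  After 'push 1': [400, -400, -400, 1]
  After 'add': [400, -400, -399]
  After 'pick 2': [400, -400, -399, 400]
  After 'div': [400, -400, -1]
Program B final stack: [400, -400, -1]
Same: yes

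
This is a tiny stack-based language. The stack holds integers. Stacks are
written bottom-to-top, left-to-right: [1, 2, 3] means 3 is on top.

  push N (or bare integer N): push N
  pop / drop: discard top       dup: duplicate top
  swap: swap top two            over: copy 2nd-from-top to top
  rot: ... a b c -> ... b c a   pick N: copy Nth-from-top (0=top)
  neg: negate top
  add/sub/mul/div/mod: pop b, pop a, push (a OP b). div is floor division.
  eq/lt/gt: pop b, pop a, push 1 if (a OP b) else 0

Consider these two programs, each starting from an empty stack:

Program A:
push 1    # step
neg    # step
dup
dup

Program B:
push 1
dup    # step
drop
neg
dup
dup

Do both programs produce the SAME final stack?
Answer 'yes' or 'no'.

Answer: yes

Derivation:
Program A trace:
  After 'push 1': [1]
  After 'neg': [-1]
  After 'dup': [-1, -1]
  After 'dup': [-1, -1, -1]
Program A final stack: [-1, -1, -1]

Program B trace:
  After 'push 1': [1]
  After 'dup': [1, 1]
  After 'drop': [1]
  After 'neg': [-1]
  After 'dup': [-1, -1]
  After 'dup': [-1, -1, -1]
Program B final stack: [-1, -1, -1]
Same: yes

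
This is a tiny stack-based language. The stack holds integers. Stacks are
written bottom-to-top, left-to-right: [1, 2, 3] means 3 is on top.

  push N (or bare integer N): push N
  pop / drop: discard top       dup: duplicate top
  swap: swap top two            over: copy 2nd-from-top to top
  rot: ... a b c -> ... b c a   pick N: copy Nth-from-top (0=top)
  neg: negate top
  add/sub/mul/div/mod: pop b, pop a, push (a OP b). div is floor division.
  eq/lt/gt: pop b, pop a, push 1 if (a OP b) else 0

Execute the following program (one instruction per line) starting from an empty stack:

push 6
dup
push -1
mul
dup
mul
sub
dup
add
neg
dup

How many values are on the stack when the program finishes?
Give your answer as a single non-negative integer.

After 'push 6': stack = [6] (depth 1)
After 'dup': stack = [6, 6] (depth 2)
After 'push -1': stack = [6, 6, -1] (depth 3)
After 'mul': stack = [6, -6] (depth 2)
After 'dup': stack = [6, -6, -6] (depth 3)
After 'mul': stack = [6, 36] (depth 2)
After 'sub': stack = [-30] (depth 1)
After 'dup': stack = [-30, -30] (depth 2)
After 'add': stack = [-60] (depth 1)
After 'neg': stack = [60] (depth 1)
After 'dup': stack = [60, 60] (depth 2)

Answer: 2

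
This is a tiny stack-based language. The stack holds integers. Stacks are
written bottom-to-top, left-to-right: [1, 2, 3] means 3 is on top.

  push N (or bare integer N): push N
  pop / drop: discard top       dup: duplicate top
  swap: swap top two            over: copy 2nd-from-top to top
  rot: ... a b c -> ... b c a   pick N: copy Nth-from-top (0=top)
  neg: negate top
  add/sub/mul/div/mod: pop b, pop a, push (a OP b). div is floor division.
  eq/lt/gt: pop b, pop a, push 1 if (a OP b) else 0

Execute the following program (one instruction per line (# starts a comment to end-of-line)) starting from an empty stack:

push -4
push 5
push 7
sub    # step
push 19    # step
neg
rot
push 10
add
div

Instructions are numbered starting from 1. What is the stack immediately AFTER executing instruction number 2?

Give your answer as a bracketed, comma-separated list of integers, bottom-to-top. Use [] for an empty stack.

Answer: [-4, 5]

Derivation:
Step 1 ('push -4'): [-4]
Step 2 ('push 5'): [-4, 5]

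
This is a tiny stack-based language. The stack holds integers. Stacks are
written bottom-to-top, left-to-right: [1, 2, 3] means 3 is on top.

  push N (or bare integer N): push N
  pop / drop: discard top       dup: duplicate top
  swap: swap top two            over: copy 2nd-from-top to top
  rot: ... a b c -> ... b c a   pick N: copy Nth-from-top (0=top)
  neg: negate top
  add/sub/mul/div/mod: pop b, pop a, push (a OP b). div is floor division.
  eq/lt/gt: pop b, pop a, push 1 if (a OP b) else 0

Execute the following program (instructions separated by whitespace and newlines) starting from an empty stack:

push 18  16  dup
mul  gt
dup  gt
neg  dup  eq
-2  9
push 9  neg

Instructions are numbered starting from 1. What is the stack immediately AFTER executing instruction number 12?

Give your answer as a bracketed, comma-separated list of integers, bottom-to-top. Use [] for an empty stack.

Answer: [1, -2, 9]

Derivation:
Step 1 ('push 18'): [18]
Step 2 ('16'): [18, 16]
Step 3 ('dup'): [18, 16, 16]
Step 4 ('mul'): [18, 256]
Step 5 ('gt'): [0]
Step 6 ('dup'): [0, 0]
Step 7 ('gt'): [0]
Step 8 ('neg'): [0]
Step 9 ('dup'): [0, 0]
Step 10 ('eq'): [1]
Step 11 ('-2'): [1, -2]
Step 12 ('9'): [1, -2, 9]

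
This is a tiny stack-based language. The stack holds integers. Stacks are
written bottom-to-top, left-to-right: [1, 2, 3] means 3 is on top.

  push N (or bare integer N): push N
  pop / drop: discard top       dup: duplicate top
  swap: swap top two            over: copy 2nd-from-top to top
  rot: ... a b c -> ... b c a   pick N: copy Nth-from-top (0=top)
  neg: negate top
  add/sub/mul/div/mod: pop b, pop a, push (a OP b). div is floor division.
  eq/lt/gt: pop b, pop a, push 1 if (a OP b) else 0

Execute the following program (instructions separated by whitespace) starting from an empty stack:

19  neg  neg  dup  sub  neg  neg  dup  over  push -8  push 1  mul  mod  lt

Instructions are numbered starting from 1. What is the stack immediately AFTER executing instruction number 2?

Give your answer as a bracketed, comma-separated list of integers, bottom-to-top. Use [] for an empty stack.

Answer: [-19]

Derivation:
Step 1 ('19'): [19]
Step 2 ('neg'): [-19]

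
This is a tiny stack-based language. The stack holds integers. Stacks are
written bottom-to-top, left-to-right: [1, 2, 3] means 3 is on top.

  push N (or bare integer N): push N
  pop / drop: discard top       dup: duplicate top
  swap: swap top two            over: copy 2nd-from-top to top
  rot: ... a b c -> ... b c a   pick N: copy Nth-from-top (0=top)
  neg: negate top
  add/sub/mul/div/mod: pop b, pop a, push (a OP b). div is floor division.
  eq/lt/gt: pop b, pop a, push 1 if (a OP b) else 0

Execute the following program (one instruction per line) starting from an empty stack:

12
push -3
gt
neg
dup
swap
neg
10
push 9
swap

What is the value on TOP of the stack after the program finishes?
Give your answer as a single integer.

Answer: 10

Derivation:
After 'push 12': [12]
After 'push -3': [12, -3]
After 'gt': [1]
After 'neg': [-1]
After 'dup': [-1, -1]
After 'swap': [-1, -1]
After 'neg': [-1, 1]
After 'push 10': [-1, 1, 10]
After 'push 9': [-1, 1, 10, 9]
After 'swap': [-1, 1, 9, 10]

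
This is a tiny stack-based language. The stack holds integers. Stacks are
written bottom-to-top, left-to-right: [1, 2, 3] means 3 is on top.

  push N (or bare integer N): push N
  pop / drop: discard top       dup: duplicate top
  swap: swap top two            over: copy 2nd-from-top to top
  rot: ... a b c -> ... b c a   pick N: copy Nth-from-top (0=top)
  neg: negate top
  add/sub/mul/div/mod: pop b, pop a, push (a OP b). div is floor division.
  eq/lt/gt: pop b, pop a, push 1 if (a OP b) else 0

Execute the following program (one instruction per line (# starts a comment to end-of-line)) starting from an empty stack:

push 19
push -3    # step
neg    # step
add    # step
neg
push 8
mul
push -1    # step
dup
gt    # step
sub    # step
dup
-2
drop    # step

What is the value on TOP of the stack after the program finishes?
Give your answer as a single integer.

Answer: -176

Derivation:
After 'push 19': [19]
After 'push -3': [19, -3]
After 'neg': [19, 3]
After 'add': [22]
After 'neg': [-22]
After 'push 8': [-22, 8]
After 'mul': [-176]
After 'push -1': [-176, -1]
After 'dup': [-176, -1, -1]
After 'gt': [-176, 0]
After 'sub': [-176]
After 'dup': [-176, -176]
After 'push -2': [-176, -176, -2]
After 'drop': [-176, -176]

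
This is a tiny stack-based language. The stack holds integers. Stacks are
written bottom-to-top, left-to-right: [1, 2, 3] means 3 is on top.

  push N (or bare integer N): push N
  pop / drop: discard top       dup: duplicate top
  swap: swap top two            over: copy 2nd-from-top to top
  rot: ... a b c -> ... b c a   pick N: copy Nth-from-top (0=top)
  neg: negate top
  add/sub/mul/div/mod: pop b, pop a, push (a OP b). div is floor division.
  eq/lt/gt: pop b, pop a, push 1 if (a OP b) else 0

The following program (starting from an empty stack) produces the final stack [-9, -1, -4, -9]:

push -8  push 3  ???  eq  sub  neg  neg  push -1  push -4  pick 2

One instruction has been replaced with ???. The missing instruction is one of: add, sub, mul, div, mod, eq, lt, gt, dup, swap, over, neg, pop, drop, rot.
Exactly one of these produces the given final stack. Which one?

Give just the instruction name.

Stack before ???: [-8, 3]
Stack after ???:  [-8, 3, 3]
The instruction that transforms [-8, 3] -> [-8, 3, 3] is: dup

Answer: dup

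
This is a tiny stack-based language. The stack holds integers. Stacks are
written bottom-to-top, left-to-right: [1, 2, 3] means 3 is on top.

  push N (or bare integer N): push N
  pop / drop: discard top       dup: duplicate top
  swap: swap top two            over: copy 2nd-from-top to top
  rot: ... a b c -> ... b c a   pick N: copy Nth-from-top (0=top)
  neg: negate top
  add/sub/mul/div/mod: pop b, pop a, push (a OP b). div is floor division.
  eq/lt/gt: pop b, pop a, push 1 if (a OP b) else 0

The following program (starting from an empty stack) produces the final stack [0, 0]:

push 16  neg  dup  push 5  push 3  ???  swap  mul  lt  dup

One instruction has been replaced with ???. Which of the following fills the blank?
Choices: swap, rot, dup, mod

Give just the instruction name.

Stack before ???: [-16, -16, 5, 3]
Stack after ???:  [-16, -16, 2]
Checking each choice:
  swap: produces [-16, 1, 1]
  rot: produces [-16, 0, 0]
  dup: produces [-16, -16, 1, 1]
  mod: MATCH


Answer: mod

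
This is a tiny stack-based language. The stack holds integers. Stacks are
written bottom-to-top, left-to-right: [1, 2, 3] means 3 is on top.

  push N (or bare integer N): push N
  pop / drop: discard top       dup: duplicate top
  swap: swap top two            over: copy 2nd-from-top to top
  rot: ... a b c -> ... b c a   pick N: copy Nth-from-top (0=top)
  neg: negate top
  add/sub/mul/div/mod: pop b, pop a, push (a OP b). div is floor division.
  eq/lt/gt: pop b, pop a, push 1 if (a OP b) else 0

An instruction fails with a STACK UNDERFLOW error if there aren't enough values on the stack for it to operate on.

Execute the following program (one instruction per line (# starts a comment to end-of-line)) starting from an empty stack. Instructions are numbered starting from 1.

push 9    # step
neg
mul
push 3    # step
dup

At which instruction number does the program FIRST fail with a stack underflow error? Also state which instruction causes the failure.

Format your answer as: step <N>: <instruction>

Step 1 ('push 9'): stack = [9], depth = 1
Step 2 ('neg'): stack = [-9], depth = 1
Step 3 ('mul'): needs 2 value(s) but depth is 1 — STACK UNDERFLOW

Answer: step 3: mul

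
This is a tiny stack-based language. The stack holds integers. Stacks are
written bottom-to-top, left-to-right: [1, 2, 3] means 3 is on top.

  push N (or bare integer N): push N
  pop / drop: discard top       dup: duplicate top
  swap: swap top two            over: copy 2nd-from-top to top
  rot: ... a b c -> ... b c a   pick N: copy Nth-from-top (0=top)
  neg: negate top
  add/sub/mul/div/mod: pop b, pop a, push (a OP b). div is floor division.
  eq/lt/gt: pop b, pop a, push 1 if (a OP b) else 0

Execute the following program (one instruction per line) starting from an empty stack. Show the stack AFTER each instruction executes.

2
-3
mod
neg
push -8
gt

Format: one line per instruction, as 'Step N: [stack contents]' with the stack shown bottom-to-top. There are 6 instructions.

Step 1: [2]
Step 2: [2, -3]
Step 3: [-1]
Step 4: [1]
Step 5: [1, -8]
Step 6: [1]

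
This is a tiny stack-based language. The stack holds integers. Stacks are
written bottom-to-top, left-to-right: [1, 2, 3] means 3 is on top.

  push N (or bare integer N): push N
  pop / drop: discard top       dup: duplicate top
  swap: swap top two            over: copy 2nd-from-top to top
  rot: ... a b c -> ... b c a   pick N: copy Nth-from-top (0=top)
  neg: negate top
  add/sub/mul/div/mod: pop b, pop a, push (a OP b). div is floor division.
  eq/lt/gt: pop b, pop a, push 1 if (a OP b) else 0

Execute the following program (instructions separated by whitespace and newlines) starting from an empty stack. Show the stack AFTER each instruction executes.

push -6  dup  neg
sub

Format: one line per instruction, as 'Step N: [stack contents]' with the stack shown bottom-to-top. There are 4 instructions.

Step 1: [-6]
Step 2: [-6, -6]
Step 3: [-6, 6]
Step 4: [-12]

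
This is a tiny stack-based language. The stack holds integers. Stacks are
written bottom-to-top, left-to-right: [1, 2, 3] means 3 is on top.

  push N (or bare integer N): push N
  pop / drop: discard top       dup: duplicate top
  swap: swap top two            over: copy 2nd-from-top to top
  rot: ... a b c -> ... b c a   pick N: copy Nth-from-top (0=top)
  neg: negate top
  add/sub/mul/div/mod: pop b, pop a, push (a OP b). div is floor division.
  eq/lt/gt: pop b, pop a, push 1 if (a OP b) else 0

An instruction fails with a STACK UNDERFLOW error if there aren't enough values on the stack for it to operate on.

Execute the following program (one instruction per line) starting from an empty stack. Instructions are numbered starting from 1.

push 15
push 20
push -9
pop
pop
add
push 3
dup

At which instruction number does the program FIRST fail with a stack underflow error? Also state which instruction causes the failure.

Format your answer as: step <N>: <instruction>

Step 1 ('push 15'): stack = [15], depth = 1
Step 2 ('push 20'): stack = [15, 20], depth = 2
Step 3 ('push -9'): stack = [15, 20, -9], depth = 3
Step 4 ('pop'): stack = [15, 20], depth = 2
Step 5 ('pop'): stack = [15], depth = 1
Step 6 ('add'): needs 2 value(s) but depth is 1 — STACK UNDERFLOW

Answer: step 6: add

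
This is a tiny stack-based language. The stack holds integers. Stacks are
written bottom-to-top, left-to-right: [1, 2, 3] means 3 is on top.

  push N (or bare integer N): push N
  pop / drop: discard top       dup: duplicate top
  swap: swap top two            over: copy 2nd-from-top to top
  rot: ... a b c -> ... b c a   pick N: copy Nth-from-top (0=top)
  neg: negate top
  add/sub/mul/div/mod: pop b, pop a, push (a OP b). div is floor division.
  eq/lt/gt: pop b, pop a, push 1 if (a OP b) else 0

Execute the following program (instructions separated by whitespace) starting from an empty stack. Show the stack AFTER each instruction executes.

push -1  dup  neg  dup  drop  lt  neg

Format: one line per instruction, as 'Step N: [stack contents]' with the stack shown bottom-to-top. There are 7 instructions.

Step 1: [-1]
Step 2: [-1, -1]
Step 3: [-1, 1]
Step 4: [-1, 1, 1]
Step 5: [-1, 1]
Step 6: [1]
Step 7: [-1]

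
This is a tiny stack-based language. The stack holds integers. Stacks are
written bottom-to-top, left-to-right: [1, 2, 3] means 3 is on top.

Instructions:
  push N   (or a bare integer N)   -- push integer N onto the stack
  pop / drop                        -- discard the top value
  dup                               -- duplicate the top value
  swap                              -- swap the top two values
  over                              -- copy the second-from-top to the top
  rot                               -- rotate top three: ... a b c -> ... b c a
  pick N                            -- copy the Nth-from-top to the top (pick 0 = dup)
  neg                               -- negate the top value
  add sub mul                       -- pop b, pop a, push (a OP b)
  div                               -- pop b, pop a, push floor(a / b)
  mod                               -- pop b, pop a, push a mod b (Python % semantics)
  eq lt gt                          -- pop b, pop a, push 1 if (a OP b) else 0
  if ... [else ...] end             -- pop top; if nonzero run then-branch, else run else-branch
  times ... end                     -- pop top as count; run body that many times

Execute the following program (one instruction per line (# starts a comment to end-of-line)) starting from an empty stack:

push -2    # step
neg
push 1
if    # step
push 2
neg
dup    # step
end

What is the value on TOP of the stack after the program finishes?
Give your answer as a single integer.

After 'push -2': [-2]
After 'neg': [2]
After 'push 1': [2, 1]
After 'if': [2]
After 'push 2': [2, 2]
After 'neg': [2, -2]
After 'dup': [2, -2, -2]

Answer: -2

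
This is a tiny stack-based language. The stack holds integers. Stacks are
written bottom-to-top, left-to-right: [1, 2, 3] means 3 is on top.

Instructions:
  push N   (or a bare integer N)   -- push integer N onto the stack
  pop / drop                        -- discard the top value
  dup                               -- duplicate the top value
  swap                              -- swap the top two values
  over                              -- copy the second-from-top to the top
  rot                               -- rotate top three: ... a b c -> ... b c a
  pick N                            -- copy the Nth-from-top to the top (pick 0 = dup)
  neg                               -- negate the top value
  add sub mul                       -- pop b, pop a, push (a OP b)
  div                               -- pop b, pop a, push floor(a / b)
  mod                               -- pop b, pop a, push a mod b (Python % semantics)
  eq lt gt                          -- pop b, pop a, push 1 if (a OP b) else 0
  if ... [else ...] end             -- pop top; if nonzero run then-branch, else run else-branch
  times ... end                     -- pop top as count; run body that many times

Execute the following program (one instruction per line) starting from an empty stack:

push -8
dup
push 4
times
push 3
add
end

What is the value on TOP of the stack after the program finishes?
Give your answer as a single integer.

After 'push -8': [-8]
After 'dup': [-8, -8]
After 'push 4': [-8, -8, 4]
After 'times': [-8, -8]
After 'push 3': [-8, -8, 3]
After 'add': [-8, -5]
After 'push 3': [-8, -5, 3]
After 'add': [-8, -2]
After 'push 3': [-8, -2, 3]
After 'add': [-8, 1]
After 'push 3': [-8, 1, 3]
After 'add': [-8, 4]

Answer: 4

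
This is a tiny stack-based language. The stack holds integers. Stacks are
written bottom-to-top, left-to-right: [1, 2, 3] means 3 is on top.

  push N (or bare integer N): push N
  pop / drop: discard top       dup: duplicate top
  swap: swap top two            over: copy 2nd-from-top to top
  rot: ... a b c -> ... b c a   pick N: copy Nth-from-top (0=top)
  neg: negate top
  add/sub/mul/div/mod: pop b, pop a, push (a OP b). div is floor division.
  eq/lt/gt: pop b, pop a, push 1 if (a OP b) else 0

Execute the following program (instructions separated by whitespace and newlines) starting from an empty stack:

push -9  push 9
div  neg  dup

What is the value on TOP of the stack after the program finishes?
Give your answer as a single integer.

After 'push -9': [-9]
After 'push 9': [-9, 9]
After 'div': [-1]
After 'neg': [1]
After 'dup': [1, 1]

Answer: 1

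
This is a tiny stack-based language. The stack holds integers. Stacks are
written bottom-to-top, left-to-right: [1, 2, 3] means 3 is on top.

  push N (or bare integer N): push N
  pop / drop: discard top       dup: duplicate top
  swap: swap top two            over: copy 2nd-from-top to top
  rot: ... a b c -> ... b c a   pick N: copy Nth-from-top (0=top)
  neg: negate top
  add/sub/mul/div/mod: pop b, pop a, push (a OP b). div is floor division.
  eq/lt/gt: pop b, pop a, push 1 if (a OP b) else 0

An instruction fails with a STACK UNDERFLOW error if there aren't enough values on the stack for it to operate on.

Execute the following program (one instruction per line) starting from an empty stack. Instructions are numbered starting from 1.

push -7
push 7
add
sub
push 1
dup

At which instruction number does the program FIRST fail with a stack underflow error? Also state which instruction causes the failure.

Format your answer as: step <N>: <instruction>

Answer: step 4: sub

Derivation:
Step 1 ('push -7'): stack = [-7], depth = 1
Step 2 ('push 7'): stack = [-7, 7], depth = 2
Step 3 ('add'): stack = [0], depth = 1
Step 4 ('sub'): needs 2 value(s) but depth is 1 — STACK UNDERFLOW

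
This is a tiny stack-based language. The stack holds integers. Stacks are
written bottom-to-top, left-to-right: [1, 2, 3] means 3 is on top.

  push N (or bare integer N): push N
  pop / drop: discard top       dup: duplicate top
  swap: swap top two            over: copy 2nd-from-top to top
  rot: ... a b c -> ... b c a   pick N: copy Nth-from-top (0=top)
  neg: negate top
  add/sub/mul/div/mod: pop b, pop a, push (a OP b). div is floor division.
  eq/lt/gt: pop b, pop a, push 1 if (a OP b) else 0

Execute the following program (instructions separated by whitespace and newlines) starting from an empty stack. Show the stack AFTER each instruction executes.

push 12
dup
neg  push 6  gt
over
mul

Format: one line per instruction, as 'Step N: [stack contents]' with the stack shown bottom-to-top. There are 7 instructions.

Step 1: [12]
Step 2: [12, 12]
Step 3: [12, -12]
Step 4: [12, -12, 6]
Step 5: [12, 0]
Step 6: [12, 0, 12]
Step 7: [12, 0]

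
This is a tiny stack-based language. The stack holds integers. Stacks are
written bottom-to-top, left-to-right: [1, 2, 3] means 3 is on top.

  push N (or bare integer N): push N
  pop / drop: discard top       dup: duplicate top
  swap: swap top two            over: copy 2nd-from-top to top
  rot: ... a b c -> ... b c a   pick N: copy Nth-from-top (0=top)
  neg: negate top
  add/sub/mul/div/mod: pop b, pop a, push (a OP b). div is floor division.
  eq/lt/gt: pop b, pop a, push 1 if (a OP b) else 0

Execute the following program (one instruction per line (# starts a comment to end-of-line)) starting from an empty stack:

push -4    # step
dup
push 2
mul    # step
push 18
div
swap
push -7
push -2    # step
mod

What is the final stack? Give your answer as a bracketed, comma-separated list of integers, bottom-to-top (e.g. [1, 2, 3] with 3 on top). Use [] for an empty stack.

Answer: [-1, -4, -1]

Derivation:
After 'push -4': [-4]
After 'dup': [-4, -4]
After 'push 2': [-4, -4, 2]
After 'mul': [-4, -8]
After 'push 18': [-4, -8, 18]
After 'div': [-4, -1]
After 'swap': [-1, -4]
After 'push -7': [-1, -4, -7]
After 'push -2': [-1, -4, -7, -2]
After 'mod': [-1, -4, -1]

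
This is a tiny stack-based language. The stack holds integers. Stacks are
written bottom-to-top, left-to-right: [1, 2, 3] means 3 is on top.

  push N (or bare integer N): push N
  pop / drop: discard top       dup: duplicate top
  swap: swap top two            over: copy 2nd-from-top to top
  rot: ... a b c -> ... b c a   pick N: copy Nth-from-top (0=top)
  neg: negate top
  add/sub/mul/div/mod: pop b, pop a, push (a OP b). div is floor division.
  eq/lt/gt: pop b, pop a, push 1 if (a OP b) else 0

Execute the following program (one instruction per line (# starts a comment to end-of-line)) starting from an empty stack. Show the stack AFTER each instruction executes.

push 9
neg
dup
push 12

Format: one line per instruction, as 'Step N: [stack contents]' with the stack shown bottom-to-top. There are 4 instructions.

Step 1: [9]
Step 2: [-9]
Step 3: [-9, -9]
Step 4: [-9, -9, 12]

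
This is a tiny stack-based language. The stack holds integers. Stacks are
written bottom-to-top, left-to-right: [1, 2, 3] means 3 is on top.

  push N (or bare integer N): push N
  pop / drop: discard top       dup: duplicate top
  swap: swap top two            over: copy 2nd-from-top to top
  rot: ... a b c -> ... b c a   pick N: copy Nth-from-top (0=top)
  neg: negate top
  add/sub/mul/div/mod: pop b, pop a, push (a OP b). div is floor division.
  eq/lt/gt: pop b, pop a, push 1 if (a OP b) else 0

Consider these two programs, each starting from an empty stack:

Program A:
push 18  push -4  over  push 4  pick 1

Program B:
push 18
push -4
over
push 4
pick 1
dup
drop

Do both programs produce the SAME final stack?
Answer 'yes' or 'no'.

Answer: yes

Derivation:
Program A trace:
  After 'push 18': [18]
  After 'push -4': [18, -4]
  After 'over': [18, -4, 18]
  After 'push 4': [18, -4, 18, 4]
  After 'pick 1': [18, -4, 18, 4, 18]
Program A final stack: [18, -4, 18, 4, 18]

Program B trace:
  After 'push 18': [18]
  After 'push -4': [18, -4]
  After 'over': [18, -4, 18]
  After 'push 4': [18, -4, 18, 4]
  After 'pick 1': [18, -4, 18, 4, 18]
  After 'dup': [18, -4, 18, 4, 18, 18]
  After 'drop': [18, -4, 18, 4, 18]
Program B final stack: [18, -4, 18, 4, 18]
Same: yes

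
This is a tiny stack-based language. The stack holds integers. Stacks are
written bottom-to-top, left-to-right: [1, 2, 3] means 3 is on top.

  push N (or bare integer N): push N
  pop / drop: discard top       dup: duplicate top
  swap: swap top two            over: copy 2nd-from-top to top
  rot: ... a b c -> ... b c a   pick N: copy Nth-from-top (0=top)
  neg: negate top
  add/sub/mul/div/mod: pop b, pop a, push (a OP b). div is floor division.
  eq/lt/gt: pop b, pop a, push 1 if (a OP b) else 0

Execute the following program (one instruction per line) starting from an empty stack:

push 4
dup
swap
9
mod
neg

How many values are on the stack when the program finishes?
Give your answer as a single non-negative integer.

Answer: 2

Derivation:
After 'push 4': stack = [4] (depth 1)
After 'dup': stack = [4, 4] (depth 2)
After 'swap': stack = [4, 4] (depth 2)
After 'push 9': stack = [4, 4, 9] (depth 3)
After 'mod': stack = [4, 4] (depth 2)
After 'neg': stack = [4, -4] (depth 2)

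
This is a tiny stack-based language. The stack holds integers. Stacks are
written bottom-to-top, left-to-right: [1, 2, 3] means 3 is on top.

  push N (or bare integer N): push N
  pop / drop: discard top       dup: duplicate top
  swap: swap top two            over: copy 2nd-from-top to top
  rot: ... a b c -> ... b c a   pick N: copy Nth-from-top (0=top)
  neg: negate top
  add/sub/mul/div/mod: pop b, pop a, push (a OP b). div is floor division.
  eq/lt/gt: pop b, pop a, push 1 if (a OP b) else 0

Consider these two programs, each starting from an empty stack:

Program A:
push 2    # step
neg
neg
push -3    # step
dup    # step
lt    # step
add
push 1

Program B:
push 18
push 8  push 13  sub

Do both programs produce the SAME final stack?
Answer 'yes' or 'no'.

Program A trace:
  After 'push 2': [2]
  After 'neg': [-2]
  After 'neg': [2]
  After 'push -3': [2, -3]
  After 'dup': [2, -3, -3]
  After 'lt': [2, 0]
  After 'add': [2]
  After 'push 1': [2, 1]
Program A final stack: [2, 1]

Program B trace:
  After 'push 18': [18]
  After 'push 8': [18, 8]
  After 'push 13': [18, 8, 13]
  After 'sub': [18, -5]
Program B final stack: [18, -5]
Same: no

Answer: no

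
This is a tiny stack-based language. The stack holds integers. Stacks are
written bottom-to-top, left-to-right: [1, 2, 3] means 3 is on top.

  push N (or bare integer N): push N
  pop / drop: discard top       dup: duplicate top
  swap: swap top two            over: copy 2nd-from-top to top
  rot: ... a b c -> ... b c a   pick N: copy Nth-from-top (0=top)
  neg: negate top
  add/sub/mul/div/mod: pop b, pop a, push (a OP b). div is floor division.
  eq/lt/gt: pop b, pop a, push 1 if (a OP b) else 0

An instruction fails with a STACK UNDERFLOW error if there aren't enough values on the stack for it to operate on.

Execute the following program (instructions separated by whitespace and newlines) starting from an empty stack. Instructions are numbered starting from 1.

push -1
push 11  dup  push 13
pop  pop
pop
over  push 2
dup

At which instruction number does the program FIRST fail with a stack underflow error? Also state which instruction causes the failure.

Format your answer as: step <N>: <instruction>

Step 1 ('push -1'): stack = [-1], depth = 1
Step 2 ('push 11'): stack = [-1, 11], depth = 2
Step 3 ('dup'): stack = [-1, 11, 11], depth = 3
Step 4 ('push 13'): stack = [-1, 11, 11, 13], depth = 4
Step 5 ('pop'): stack = [-1, 11, 11], depth = 3
Step 6 ('pop'): stack = [-1, 11], depth = 2
Step 7 ('pop'): stack = [-1], depth = 1
Step 8 ('over'): needs 2 value(s) but depth is 1 — STACK UNDERFLOW

Answer: step 8: over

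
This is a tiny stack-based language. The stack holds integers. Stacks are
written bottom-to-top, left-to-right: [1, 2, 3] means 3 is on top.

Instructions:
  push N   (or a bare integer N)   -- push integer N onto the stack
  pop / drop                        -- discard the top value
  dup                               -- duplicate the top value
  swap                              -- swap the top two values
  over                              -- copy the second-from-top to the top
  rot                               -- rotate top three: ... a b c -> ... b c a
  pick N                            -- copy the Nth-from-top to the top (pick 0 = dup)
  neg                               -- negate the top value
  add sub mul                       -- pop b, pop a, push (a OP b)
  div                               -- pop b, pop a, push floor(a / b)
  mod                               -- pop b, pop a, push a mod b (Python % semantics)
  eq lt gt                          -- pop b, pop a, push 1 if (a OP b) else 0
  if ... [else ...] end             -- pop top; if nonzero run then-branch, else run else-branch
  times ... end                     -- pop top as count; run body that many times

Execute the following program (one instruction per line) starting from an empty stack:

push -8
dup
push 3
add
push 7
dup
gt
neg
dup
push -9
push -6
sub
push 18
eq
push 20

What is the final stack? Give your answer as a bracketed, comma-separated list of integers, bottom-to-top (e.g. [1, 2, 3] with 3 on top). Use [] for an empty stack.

Answer: [-8, -5, 0, 0, 0, 20]

Derivation:
After 'push -8': [-8]
After 'dup': [-8, -8]
After 'push 3': [-8, -8, 3]
After 'add': [-8, -5]
After 'push 7': [-8, -5, 7]
After 'dup': [-8, -5, 7, 7]
After 'gt': [-8, -5, 0]
After 'neg': [-8, -5, 0]
After 'dup': [-8, -5, 0, 0]
After 'push -9': [-8, -5, 0, 0, -9]
After 'push -6': [-8, -5, 0, 0, -9, -6]
After 'sub': [-8, -5, 0, 0, -3]
After 'push 18': [-8, -5, 0, 0, -3, 18]
After 'eq': [-8, -5, 0, 0, 0]
After 'push 20': [-8, -5, 0, 0, 0, 20]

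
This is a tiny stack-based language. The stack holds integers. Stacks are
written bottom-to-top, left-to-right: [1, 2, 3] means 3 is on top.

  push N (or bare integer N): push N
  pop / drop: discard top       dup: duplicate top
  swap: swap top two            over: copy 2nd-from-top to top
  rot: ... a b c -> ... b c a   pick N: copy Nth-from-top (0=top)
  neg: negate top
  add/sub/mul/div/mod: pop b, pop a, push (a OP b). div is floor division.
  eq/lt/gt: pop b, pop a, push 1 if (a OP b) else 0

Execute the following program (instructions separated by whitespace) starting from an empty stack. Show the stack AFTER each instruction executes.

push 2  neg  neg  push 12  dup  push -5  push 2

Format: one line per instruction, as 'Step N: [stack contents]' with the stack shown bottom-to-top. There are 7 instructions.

Step 1: [2]
Step 2: [-2]
Step 3: [2]
Step 4: [2, 12]
Step 5: [2, 12, 12]
Step 6: [2, 12, 12, -5]
Step 7: [2, 12, 12, -5, 2]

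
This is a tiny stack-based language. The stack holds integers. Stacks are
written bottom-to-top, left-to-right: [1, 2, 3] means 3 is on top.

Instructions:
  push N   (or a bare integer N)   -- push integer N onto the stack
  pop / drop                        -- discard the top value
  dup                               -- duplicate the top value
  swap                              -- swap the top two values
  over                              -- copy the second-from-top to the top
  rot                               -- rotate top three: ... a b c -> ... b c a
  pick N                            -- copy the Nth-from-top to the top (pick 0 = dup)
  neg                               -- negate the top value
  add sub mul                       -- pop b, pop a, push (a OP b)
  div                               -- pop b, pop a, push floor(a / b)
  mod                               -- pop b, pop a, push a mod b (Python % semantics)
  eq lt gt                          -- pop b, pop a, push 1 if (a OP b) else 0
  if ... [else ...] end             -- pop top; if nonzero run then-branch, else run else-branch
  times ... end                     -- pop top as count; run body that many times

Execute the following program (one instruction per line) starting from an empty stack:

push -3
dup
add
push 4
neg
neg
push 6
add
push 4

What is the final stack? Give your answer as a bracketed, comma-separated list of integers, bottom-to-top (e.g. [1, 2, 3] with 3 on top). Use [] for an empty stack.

After 'push -3': [-3]
After 'dup': [-3, -3]
After 'add': [-6]
After 'push 4': [-6, 4]
After 'neg': [-6, -4]
After 'neg': [-6, 4]
After 'push 6': [-6, 4, 6]
After 'add': [-6, 10]
After 'push 4': [-6, 10, 4]

Answer: [-6, 10, 4]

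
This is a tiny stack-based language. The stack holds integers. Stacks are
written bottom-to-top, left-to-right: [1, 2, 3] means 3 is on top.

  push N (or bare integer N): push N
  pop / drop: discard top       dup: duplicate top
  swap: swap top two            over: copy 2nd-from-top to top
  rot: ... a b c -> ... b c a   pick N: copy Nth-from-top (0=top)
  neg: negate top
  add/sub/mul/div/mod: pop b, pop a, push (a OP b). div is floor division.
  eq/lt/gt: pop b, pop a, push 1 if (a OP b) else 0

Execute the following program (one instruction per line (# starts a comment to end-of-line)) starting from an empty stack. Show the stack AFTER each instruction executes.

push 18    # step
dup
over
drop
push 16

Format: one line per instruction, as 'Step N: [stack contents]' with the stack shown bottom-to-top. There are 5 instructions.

Step 1: [18]
Step 2: [18, 18]
Step 3: [18, 18, 18]
Step 4: [18, 18]
Step 5: [18, 18, 16]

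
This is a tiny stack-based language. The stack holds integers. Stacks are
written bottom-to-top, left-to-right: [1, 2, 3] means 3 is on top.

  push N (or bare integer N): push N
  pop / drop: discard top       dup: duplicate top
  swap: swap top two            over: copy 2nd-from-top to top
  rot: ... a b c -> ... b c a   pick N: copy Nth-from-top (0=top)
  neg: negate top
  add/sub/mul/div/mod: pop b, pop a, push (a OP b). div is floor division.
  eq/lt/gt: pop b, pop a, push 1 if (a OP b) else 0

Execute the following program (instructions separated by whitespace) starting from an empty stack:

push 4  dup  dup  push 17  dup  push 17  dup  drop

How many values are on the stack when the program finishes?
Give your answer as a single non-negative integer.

Answer: 6

Derivation:
After 'push 4': stack = [4] (depth 1)
After 'dup': stack = [4, 4] (depth 2)
After 'dup': stack = [4, 4, 4] (depth 3)
After 'push 17': stack = [4, 4, 4, 17] (depth 4)
After 'dup': stack = [4, 4, 4, 17, 17] (depth 5)
After 'push 17': stack = [4, 4, 4, 17, 17, 17] (depth 6)
After 'dup': stack = [4, 4, 4, 17, 17, 17, 17] (depth 7)
After 'drop': stack = [4, 4, 4, 17, 17, 17] (depth 6)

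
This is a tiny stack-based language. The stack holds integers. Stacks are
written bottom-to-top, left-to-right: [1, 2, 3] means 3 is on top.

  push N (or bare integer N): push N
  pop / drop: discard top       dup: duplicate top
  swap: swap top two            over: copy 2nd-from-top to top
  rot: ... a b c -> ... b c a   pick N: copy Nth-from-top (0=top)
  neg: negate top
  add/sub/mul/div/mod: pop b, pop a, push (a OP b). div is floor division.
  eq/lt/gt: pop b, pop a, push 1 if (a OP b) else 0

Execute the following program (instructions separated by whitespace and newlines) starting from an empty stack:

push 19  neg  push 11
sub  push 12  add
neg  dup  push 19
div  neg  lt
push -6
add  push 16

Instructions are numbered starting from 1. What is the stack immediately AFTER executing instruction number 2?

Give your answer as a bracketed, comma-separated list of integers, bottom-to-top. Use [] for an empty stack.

Step 1 ('push 19'): [19]
Step 2 ('neg'): [-19]

Answer: [-19]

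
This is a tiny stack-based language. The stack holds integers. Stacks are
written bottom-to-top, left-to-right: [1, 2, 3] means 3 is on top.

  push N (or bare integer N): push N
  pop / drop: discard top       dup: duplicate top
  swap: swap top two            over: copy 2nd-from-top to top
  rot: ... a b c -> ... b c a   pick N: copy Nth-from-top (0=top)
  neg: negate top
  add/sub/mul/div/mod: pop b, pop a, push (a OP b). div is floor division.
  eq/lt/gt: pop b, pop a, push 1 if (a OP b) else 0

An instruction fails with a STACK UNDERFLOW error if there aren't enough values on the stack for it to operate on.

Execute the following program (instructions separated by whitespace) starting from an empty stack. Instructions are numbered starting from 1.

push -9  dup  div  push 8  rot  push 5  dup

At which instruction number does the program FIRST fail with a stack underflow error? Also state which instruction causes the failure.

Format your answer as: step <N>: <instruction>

Answer: step 5: rot

Derivation:
Step 1 ('push -9'): stack = [-9], depth = 1
Step 2 ('dup'): stack = [-9, -9], depth = 2
Step 3 ('div'): stack = [1], depth = 1
Step 4 ('push 8'): stack = [1, 8], depth = 2
Step 5 ('rot'): needs 3 value(s) but depth is 2 — STACK UNDERFLOW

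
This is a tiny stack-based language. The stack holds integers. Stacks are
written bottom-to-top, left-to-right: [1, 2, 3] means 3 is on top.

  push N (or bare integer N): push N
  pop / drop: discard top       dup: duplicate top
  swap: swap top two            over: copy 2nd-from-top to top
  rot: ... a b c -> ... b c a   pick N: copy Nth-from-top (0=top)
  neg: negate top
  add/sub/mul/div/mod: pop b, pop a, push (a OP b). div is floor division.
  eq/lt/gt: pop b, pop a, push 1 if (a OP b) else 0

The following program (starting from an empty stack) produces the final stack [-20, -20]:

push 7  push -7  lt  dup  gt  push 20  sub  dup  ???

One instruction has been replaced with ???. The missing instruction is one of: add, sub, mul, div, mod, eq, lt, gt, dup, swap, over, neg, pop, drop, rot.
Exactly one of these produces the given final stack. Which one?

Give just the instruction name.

Stack before ???: [-20, -20]
Stack after ???:  [-20, -20]
The instruction that transforms [-20, -20] -> [-20, -20] is: swap

Answer: swap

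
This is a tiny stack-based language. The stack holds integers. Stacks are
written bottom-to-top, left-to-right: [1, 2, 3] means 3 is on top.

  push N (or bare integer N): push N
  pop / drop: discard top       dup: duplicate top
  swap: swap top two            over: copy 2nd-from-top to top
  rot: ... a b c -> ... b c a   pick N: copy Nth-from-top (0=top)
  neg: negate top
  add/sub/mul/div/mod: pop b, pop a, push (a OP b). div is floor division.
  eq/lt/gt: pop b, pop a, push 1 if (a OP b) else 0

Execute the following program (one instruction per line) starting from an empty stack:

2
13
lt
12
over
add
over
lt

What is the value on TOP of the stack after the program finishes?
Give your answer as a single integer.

After 'push 2': [2]
After 'push 13': [2, 13]
After 'lt': [1]
After 'push 12': [1, 12]
After 'over': [1, 12, 1]
After 'add': [1, 13]
After 'over': [1, 13, 1]
After 'lt': [1, 0]

Answer: 0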